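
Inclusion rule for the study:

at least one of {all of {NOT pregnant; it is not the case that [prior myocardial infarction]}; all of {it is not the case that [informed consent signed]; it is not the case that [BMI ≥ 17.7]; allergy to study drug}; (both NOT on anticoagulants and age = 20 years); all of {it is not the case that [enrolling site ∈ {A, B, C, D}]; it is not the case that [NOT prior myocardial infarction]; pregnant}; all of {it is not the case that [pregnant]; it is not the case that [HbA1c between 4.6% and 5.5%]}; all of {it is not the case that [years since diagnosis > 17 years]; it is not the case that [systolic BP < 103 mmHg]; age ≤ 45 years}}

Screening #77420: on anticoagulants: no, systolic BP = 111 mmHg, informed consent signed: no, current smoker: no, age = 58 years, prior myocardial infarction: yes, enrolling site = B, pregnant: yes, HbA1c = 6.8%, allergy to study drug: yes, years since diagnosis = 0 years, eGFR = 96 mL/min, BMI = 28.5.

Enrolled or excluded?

Excluded

Atomic conditions:
  NOT pregnant: yes → false
  prior myocardial infarction: yes → true
  informed consent signed: no → false
  BMI ≥ 17.7: 28.5 ≥ 17.7 is true
  allergy to study drug: yes → true
  NOT on anticoagulants: no → true
  age = 20 years: 58 == 20 is false
  enrolling site ∈ {A, B, C, D}: B is in the set → true
  NOT prior myocardial infarction: yes → false
  pregnant: yes → true
  HbA1c between 4.6% and 5.5%: 6.8 in [4.6, 5.5] is false
  years since diagnosis > 17 years: 0 > 17 is false
  systolic BP < 103 mmHg: 111 < 103 is false
  age ≤ 45 years: 58 ≤ 45 is false
Combine:
[1.2] NOT true = false
[1] false AND false = false
[2.1] NOT false = true
[2.2] NOT true = false
[2] true AND false AND true = false
[3] true AND false = false
[4.1] NOT true = false
[4.2] NOT false = true
[4] false AND true AND true = false
[5.1] NOT true = false
[5.2] NOT false = true
[5] false AND true = false
[6.1] NOT false = true
[6.2] NOT false = true
[6] true AND true AND false = false
[root] false OR false OR false OR false OR false OR false = false
Overall: false → excluded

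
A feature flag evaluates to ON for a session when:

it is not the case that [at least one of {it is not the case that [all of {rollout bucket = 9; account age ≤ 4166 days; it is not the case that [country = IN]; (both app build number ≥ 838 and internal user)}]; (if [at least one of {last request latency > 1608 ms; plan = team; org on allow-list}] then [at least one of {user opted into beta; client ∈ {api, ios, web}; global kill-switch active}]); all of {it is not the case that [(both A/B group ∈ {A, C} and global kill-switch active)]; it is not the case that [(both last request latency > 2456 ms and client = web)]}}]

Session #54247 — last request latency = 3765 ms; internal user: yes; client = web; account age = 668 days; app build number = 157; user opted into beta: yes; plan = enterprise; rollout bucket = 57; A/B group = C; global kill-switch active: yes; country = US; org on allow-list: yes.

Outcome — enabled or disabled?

Atomic conditions:
  rollout bucket = 9: 57 == 9 is false
  account age ≤ 4166 days: 668 ≤ 4166 is true
  country = IN: US == IN is false
  app build number ≥ 838: 157 ≥ 838 is false
  internal user: yes → true
  last request latency > 1608 ms: 3765 > 1608 is true
  plan = team: enterprise == team is false
  org on allow-list: yes → true
  user opted into beta: yes → true
  client ∈ {api, ios, web}: web is in the set → true
  global kill-switch active: yes → true
  A/B group ∈ {A, C}: C is in the set → true
  last request latency > 2456 ms: 3765 > 2456 is true
  client = web: web == web is true
Combine:
[1.1.1.3] NOT false = true
[1.1.1.4] false AND true = false
[1.1.1] false AND true AND true AND false = false
[1.1] NOT false = true
[1.2.1] true OR false OR true = true
[1.2.2] true OR true OR true = true
[1.2] true → true = true
[1.3.1.1] true AND true = true
[1.3.1] NOT true = false
[1.3.2.1] true AND true = true
[1.3.2] NOT true = false
[1.3] false AND false = false
[1] true OR true OR false = true
[root] NOT true = false
Overall: false → disabled

Disabled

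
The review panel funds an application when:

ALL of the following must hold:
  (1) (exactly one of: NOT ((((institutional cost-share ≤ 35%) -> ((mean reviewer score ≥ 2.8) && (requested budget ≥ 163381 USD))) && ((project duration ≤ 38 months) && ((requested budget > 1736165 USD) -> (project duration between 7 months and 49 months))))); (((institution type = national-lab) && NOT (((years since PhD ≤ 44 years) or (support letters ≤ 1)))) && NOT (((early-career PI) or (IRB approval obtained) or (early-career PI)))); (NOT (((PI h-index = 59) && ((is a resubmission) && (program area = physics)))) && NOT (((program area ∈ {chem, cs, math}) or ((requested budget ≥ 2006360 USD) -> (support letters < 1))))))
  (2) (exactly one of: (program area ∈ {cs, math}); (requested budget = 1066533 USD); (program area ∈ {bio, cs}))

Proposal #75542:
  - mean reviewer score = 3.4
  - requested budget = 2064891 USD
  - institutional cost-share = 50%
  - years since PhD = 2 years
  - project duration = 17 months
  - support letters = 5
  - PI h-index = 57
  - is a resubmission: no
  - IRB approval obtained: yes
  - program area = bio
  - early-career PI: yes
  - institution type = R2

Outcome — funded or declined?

Funded

Atomic conditions:
  institutional cost-share ≤ 35%: 50 ≤ 35 is false
  mean reviewer score ≥ 2.8: 3.4 ≥ 2.8 is true
  requested budget ≥ 163381 USD: 2064891 ≥ 163381 is true
  project duration ≤ 38 months: 17 ≤ 38 is true
  requested budget > 1736165 USD: 2064891 > 1736165 is true
  project duration between 7 months and 49 months: 17 in [7, 49] is true
  institution type = national-lab: R2 == national-lab is false
  years since PhD ≤ 44 years: 2 ≤ 44 is true
  support letters ≤ 1: 5 ≤ 1 is false
  early-career PI: yes → true
  IRB approval obtained: yes → true
  PI h-index = 59: 57 == 59 is false
  is a resubmission: no → false
  program area = physics: bio == physics is false
  program area ∈ {chem, cs, math}: bio is not in the set → false
  requested budget ≥ 2006360 USD: 2064891 ≥ 2006360 is true
  support letters < 1: 5 < 1 is false
  program area ∈ {cs, math}: bio is not in the set → false
  requested budget = 1066533 USD: 2064891 == 1066533 is false
  program area ∈ {bio, cs}: bio is in the set → true
Combine:
[1.1.1.1.2] true AND true = true
[1.1.1.1] false → true (antecedent false ⇒ implication holds) = true
[1.1.1.2.2] true → true = true
[1.1.1.2] true AND true = true
[1.1.1] true AND true = true
[1.1] NOT true = false
[1.2.1.2.1] true OR false = true
[1.2.1.2] NOT true = false
[1.2.1] false AND false = false
[1.2.2.1] true OR true OR true = true
[1.2.2] NOT true = false
[1.2] false AND false = false
[1.3.1.1.2] false AND false = false
[1.3.1.1] false AND false = false
[1.3.1] NOT false = true
[1.3.2.1.2] true → false = false
[1.3.2.1] false OR false = false
[1.3.2] NOT false = true
[1.3] true AND true = true
[1] exactly-one(false, false, true) = true
[2] exactly-one(false, false, true) = true
[root] true AND true = true
Overall: true → funded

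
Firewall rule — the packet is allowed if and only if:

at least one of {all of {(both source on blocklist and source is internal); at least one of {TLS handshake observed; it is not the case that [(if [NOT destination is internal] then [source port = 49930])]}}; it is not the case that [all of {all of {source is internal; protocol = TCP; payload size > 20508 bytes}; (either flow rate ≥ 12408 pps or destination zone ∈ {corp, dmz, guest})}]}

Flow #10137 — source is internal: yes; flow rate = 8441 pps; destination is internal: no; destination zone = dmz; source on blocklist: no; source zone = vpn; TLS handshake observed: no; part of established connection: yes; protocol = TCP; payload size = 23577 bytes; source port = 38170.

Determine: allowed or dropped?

Atomic conditions:
  source on blocklist: no → false
  source is internal: yes → true
  TLS handshake observed: no → false
  NOT destination is internal: no → true
  source port = 49930: 38170 == 49930 is false
  protocol = TCP: TCP == TCP is true
  payload size > 20508 bytes: 23577 > 20508 is true
  flow rate ≥ 12408 pps: 8441 ≥ 12408 is false
  destination zone ∈ {corp, dmz, guest}: dmz is in the set → true
Combine:
[1.1] false AND true = false
[1.2.2.1] true → false = false
[1.2.2] NOT false = true
[1.2] false OR true = true
[1] false AND true = false
[2.1.1] true AND true AND true = true
[2.1.2] false OR true = true
[2.1] true AND true = true
[2] NOT true = false
[root] false OR false = false
Overall: false → dropped

Dropped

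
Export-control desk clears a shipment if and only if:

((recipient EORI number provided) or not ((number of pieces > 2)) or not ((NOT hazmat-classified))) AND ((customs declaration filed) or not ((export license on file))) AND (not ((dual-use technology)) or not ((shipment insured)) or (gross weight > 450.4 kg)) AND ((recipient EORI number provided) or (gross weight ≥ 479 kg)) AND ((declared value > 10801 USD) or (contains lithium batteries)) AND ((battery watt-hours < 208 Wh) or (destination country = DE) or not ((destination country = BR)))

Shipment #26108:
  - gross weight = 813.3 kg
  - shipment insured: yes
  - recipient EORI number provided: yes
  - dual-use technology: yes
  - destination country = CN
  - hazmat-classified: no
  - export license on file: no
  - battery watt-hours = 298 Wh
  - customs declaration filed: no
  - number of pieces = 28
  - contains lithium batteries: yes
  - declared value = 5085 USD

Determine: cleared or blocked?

Atomic conditions:
  recipient EORI number provided: yes → true
  number of pieces > 2: 28 > 2 is true
  NOT hazmat-classified: no → true
  customs declaration filed: no → false
  export license on file: no → false
  dual-use technology: yes → true
  shipment insured: yes → true
  gross weight > 450.4 kg: 813.3 > 450.4 is true
  gross weight ≥ 479 kg: 813.3 ≥ 479 is true
  declared value > 10801 USD: 5085 > 10801 is false
  contains lithium batteries: yes → true
  battery watt-hours < 208 Wh: 298 < 208 is false
  destination country = DE: CN == DE is false
  destination country = BR: CN == BR is false
Combine:
[1.2] NOT true = false
[1.3] NOT true = false
[1] true OR false OR false = true
[2.2] NOT false = true
[2] false OR true = true
[3.1] NOT true = false
[3.2] NOT true = false
[3] false OR false OR true = true
[4] true OR true = true
[5] false OR true = true
[6.3] NOT false = true
[6] false OR false OR true = true
[root] true AND true AND true AND true AND true AND true = true
Overall: true → cleared

Cleared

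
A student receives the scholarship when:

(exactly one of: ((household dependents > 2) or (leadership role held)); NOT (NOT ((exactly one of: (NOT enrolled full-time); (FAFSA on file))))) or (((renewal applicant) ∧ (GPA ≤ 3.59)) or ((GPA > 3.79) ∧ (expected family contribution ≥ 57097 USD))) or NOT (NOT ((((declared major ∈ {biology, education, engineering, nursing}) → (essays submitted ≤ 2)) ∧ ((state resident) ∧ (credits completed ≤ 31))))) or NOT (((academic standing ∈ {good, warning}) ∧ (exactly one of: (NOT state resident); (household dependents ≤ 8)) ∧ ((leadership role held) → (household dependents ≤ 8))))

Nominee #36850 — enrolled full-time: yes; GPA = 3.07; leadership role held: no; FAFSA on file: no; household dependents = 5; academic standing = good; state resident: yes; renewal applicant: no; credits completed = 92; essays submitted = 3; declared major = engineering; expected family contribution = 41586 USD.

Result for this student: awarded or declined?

Awarded

Atomic conditions:
  household dependents > 2: 5 > 2 is true
  leadership role held: no → false
  NOT enrolled full-time: yes → false
  FAFSA on file: no → false
  renewal applicant: no → false
  GPA ≤ 3.59: 3.07 ≤ 3.59 is true
  GPA > 3.79: 3.07 > 3.79 is false
  expected family contribution ≥ 57097 USD: 41586 ≥ 57097 is false
  declared major ∈ {biology, education, engineering, nursing}: engineering is in the set → true
  essays submitted ≤ 2: 3 ≤ 2 is false
  state resident: yes → true
  credits completed ≤ 31: 92 ≤ 31 is false
  academic standing ∈ {good, warning}: good is in the set → true
  NOT state resident: yes → false
  household dependents ≤ 8: 5 ≤ 8 is true
Combine:
[1.1] true OR false = true
[1.2.1.1] exactly-one(false, false) = false
[1.2.1] NOT false = true
[1.2] NOT true = false
[1] exactly-one(true, false) = true
[2.1] false AND true = false
[2.2] false AND false = false
[2] false OR false = false
[3.1.1.1] true → false = false
[3.1.1.2] true AND false = false
[3.1.1] false AND false = false
[3.1] NOT false = true
[3] NOT true = false
[4.1.2] exactly-one(false, true) = true
[4.1.3] false → true (antecedent false ⇒ implication holds) = true
[4.1] true AND true AND true = true
[4] NOT true = false
[root] true OR false OR false OR false = true
Overall: true → awarded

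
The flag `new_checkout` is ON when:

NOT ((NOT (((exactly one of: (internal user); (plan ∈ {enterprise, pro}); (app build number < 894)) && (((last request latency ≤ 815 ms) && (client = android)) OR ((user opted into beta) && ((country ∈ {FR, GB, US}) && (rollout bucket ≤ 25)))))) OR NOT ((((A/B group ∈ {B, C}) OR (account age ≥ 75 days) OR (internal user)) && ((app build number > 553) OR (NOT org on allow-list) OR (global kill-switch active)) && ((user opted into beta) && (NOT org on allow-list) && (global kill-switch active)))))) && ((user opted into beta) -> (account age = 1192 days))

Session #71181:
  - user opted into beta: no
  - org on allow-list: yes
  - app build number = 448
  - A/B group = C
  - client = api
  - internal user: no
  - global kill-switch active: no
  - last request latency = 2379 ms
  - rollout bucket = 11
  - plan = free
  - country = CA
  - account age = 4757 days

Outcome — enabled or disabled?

Disabled

Atomic conditions:
  internal user: no → false
  plan ∈ {enterprise, pro}: free is not in the set → false
  app build number < 894: 448 < 894 is true
  last request latency ≤ 815 ms: 2379 ≤ 815 is false
  client = android: api == android is false
  user opted into beta: no → false
  country ∈ {FR, GB, US}: CA is not in the set → false
  rollout bucket ≤ 25: 11 ≤ 25 is true
  A/B group ∈ {B, C}: C is in the set → true
  account age ≥ 75 days: 4757 ≥ 75 is true
  app build number > 553: 448 > 553 is false
  NOT org on allow-list: yes → false
  global kill-switch active: no → false
  account age = 1192 days: 4757 == 1192 is false
Combine:
[1.1.1.1.1] exactly-one(false, false, true) = true
[1.1.1.1.2.1] false AND false = false
[1.1.1.1.2.2.2] false AND true = false
[1.1.1.1.2.2] false AND false = false
[1.1.1.1.2] false OR false = false
[1.1.1.1] true AND false = false
[1.1.1] NOT false = true
[1.1.2.1.1] true OR true OR false = true
[1.1.2.1.2] false OR false OR false = false
[1.1.2.1.3] false AND false AND false = false
[1.1.2.1] true AND false AND false = false
[1.1.2] NOT false = true
[1.1] true OR true = true
[1] NOT true = false
[2] false → false (antecedent false ⇒ implication holds) = true
[root] false AND true = false
Overall: false → disabled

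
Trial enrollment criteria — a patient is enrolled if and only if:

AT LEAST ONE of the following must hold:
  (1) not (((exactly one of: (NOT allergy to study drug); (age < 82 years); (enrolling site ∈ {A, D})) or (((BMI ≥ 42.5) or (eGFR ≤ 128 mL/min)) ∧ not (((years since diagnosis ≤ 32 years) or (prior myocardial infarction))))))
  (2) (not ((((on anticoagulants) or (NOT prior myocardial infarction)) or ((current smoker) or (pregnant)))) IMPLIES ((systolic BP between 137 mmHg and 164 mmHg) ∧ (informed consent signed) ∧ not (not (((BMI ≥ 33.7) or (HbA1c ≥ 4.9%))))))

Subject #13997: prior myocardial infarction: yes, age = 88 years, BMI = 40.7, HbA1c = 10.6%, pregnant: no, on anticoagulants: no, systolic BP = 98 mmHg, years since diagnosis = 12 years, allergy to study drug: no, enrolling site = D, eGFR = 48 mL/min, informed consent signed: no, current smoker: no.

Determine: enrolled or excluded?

Enrolled

Atomic conditions:
  NOT allergy to study drug: no → true
  age < 82 years: 88 < 82 is false
  enrolling site ∈ {A, D}: D is in the set → true
  BMI ≥ 42.5: 40.7 ≥ 42.5 is false
  eGFR ≤ 128 mL/min: 48 ≤ 128 is true
  years since diagnosis ≤ 32 years: 12 ≤ 32 is true
  prior myocardial infarction: yes → true
  on anticoagulants: no → false
  NOT prior myocardial infarction: yes → false
  current smoker: no → false
  pregnant: no → false
  systolic BP between 137 mmHg and 164 mmHg: 98 in [137, 164] is false
  informed consent signed: no → false
  BMI ≥ 33.7: 40.7 ≥ 33.7 is true
  HbA1c ≥ 4.9%: 10.6 ≥ 4.9 is true
Combine:
[1.1.1] exactly-one(true, false, true) = false
[1.1.2.1] false OR true = true
[1.1.2.2.1] true OR true = true
[1.1.2.2] NOT true = false
[1.1.2] true AND false = false
[1.1] false OR false = false
[1] NOT false = true
[2.1.1.1] false OR false = false
[2.1.1.2] false OR false = false
[2.1.1] false OR false = false
[2.1] NOT false = true
[2.2.3.1.1] true OR true = true
[2.2.3.1] NOT true = false
[2.2.3] NOT false = true
[2.2] false AND false AND true = false
[2] true → false = false
[root] true OR false = true
Overall: true → enrolled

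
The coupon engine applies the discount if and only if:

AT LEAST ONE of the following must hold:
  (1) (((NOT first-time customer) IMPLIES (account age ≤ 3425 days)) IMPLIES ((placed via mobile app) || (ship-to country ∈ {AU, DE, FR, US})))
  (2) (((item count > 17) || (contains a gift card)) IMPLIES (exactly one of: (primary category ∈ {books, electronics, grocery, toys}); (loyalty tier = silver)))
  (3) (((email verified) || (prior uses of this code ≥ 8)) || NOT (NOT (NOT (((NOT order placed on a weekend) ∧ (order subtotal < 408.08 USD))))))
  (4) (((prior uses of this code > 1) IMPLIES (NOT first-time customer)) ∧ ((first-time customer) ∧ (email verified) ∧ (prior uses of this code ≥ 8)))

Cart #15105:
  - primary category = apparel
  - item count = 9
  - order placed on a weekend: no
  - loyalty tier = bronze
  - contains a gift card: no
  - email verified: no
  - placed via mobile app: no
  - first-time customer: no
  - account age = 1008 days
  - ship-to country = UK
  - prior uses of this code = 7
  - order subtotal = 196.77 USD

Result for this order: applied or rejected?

Atomic conditions:
  NOT first-time customer: no → true
  account age ≤ 3425 days: 1008 ≤ 3425 is true
  placed via mobile app: no → false
  ship-to country ∈ {AU, DE, FR, US}: UK is not in the set → false
  item count > 17: 9 > 17 is false
  contains a gift card: no → false
  primary category ∈ {books, electronics, grocery, toys}: apparel is not in the set → false
  loyalty tier = silver: bronze == silver is false
  email verified: no → false
  prior uses of this code ≥ 8: 7 ≥ 8 is false
  NOT order placed on a weekend: no → true
  order subtotal < 408.08 USD: 196.77 < 408.08 is true
  prior uses of this code > 1: 7 > 1 is true
  first-time customer: no → false
Combine:
[1.1] true → true = true
[1.2] false OR false = false
[1] true → false = false
[2.1] false OR false = false
[2.2] exactly-one(false, false) = false
[2] false → false (antecedent false ⇒ implication holds) = true
[3.1] false OR false = false
[3.2.1.1.1] true AND true = true
[3.2.1.1] NOT true = false
[3.2.1] NOT false = true
[3.2] NOT true = false
[3] false OR false = false
[4.1] true → true = true
[4.2] false AND false AND false = false
[4] true AND false = false
[root] false OR true OR false OR false = true
Overall: true → applied

Applied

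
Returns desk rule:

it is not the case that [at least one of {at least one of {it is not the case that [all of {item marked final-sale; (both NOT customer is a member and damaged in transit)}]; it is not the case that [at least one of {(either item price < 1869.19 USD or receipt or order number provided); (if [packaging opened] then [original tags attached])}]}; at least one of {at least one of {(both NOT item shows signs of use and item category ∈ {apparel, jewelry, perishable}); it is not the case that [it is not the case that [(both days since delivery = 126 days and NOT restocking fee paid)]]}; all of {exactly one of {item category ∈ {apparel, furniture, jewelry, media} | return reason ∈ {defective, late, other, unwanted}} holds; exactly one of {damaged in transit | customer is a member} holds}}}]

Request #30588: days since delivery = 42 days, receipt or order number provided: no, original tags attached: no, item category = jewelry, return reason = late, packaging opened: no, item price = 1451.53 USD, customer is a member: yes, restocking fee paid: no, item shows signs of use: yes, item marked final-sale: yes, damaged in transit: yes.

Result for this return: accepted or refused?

Refused

Atomic conditions:
  item marked final-sale: yes → true
  NOT customer is a member: yes → false
  damaged in transit: yes → true
  item price < 1869.19 USD: 1451.53 < 1869.19 is true
  receipt or order number provided: no → false
  packaging opened: no → false
  original tags attached: no → false
  NOT item shows signs of use: yes → false
  item category ∈ {apparel, jewelry, perishable}: jewelry is in the set → true
  days since delivery = 126 days: 42 == 126 is false
  NOT restocking fee paid: no → true
  item category ∈ {apparel, furniture, jewelry, media}: jewelry is in the set → true
  return reason ∈ {defective, late, other, unwanted}: late is in the set → true
  customer is a member: yes → true
Combine:
[1.1.1.1.2] false AND true = false
[1.1.1.1] true AND false = false
[1.1.1] NOT false = true
[1.1.2.1.1] true OR false = true
[1.1.2.1.2] false → false (antecedent false ⇒ implication holds) = true
[1.1.2.1] true OR true = true
[1.1.2] NOT true = false
[1.1] true OR false = true
[1.2.1.1] false AND true = false
[1.2.1.2.1.1] false AND true = false
[1.2.1.2.1] NOT false = true
[1.2.1.2] NOT true = false
[1.2.1] false OR false = false
[1.2.2.1] exactly-one(true, true) = false
[1.2.2.2] exactly-one(true, true) = false
[1.2.2] false AND false = false
[1.2] false OR false = false
[1] true OR false = true
[root] NOT true = false
Overall: false → refused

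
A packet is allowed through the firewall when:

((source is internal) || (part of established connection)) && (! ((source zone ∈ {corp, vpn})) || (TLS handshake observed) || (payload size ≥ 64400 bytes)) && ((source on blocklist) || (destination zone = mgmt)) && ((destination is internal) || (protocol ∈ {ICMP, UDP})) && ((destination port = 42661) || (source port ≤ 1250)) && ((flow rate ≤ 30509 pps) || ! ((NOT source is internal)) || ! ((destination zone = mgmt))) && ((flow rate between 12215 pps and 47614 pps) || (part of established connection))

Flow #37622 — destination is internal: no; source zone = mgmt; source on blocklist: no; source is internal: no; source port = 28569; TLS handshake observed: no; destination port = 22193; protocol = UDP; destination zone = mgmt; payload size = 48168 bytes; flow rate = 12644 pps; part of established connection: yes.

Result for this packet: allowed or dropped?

Dropped

Atomic conditions:
  source is internal: no → false
  part of established connection: yes → true
  source zone ∈ {corp, vpn}: mgmt is not in the set → false
  TLS handshake observed: no → false
  payload size ≥ 64400 bytes: 48168 ≥ 64400 is false
  source on blocklist: no → false
  destination zone = mgmt: mgmt == mgmt is true
  destination is internal: no → false
  protocol ∈ {ICMP, UDP}: UDP is in the set → true
  destination port = 42661: 22193 == 42661 is false
  source port ≤ 1250: 28569 ≤ 1250 is false
  flow rate ≤ 30509 pps: 12644 ≤ 30509 is true
  NOT source is internal: no → true
  flow rate between 12215 pps and 47614 pps: 12644 in [12215, 47614] is true
Combine:
[1] false OR true = true
[2.1] NOT false = true
[2] true OR false OR false = true
[3] false OR true = true
[4] false OR true = true
[5] false OR false = false
[6.2] NOT true = false
[6.3] NOT true = false
[6] true OR false OR false = true
[7] true OR true = true
[root] true AND true AND true AND true AND false AND true AND true = false
Overall: false → dropped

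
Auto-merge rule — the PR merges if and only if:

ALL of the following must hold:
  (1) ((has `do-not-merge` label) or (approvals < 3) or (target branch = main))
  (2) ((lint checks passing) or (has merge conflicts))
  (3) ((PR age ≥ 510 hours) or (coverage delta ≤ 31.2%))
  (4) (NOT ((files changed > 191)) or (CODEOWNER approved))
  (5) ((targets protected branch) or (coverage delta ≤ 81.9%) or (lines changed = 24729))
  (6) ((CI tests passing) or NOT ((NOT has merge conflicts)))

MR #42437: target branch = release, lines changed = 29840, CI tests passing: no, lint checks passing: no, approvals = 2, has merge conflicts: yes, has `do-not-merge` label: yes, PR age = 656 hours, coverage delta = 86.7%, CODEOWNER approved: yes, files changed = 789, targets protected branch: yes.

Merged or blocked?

Merged

Atomic conditions:
  has `do-not-merge` label: yes → true
  approvals < 3: 2 < 3 is true
  target branch = main: release == main is false
  lint checks passing: no → false
  has merge conflicts: yes → true
  PR age ≥ 510 hours: 656 ≥ 510 is true
  coverage delta ≤ 31.2%: 86.7 ≤ 31.2 is false
  files changed > 191: 789 > 191 is true
  CODEOWNER approved: yes → true
  targets protected branch: yes → true
  coverage delta ≤ 81.9%: 86.7 ≤ 81.9 is false
  lines changed = 24729: 29840 == 24729 is false
  CI tests passing: no → false
  NOT has merge conflicts: yes → false
Combine:
[1] true OR true OR false = true
[2] false OR true = true
[3] true OR false = true
[4.1] NOT true = false
[4] false OR true = true
[5] true OR false OR false = true
[6.2] NOT false = true
[6] false OR true = true
[root] true AND true AND true AND true AND true AND true = true
Overall: true → merged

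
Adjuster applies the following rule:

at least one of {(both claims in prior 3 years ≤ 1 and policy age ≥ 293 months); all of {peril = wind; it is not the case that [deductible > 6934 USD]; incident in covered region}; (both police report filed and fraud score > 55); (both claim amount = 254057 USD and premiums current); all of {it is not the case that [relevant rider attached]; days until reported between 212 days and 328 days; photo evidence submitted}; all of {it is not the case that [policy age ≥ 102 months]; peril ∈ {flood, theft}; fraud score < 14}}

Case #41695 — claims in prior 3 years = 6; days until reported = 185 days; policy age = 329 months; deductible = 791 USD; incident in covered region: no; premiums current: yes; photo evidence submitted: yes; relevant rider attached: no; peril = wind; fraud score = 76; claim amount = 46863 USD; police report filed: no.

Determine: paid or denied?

Denied

Atomic conditions:
  claims in prior 3 years ≤ 1: 6 ≤ 1 is false
  policy age ≥ 293 months: 329 ≥ 293 is true
  peril = wind: wind == wind is true
  deductible > 6934 USD: 791 > 6934 is false
  incident in covered region: no → false
  police report filed: no → false
  fraud score > 55: 76 > 55 is true
  claim amount = 254057 USD: 46863 == 254057 is false
  premiums current: yes → true
  relevant rider attached: no → false
  days until reported between 212 days and 328 days: 185 in [212, 328] is false
  photo evidence submitted: yes → true
  policy age ≥ 102 months: 329 ≥ 102 is true
  peril ∈ {flood, theft}: wind is not in the set → false
  fraud score < 14: 76 < 14 is false
Combine:
[1] false AND true = false
[2.2] NOT false = true
[2] true AND true AND false = false
[3] false AND true = false
[4] false AND true = false
[5.1] NOT false = true
[5] true AND false AND true = false
[6.1] NOT true = false
[6] false AND false AND false = false
[root] false OR false OR false OR false OR false OR false = false
Overall: false → denied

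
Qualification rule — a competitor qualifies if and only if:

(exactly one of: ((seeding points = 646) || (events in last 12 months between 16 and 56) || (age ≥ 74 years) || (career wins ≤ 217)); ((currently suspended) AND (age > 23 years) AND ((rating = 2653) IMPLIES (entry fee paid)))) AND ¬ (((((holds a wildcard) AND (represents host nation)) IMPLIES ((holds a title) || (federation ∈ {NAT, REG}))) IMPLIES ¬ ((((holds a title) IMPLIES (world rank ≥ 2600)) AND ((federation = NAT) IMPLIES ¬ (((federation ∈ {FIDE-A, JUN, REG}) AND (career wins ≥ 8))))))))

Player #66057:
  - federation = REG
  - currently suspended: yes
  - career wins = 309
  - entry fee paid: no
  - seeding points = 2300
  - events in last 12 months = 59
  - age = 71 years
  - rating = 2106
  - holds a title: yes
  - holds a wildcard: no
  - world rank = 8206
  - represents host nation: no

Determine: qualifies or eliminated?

Atomic conditions:
  seeding points = 646: 2300 == 646 is false
  events in last 12 months between 16 and 56: 59 in [16, 56] is false
  age ≥ 74 years: 71 ≥ 74 is false
  career wins ≤ 217: 309 ≤ 217 is false
  currently suspended: yes → true
  age > 23 years: 71 > 23 is true
  rating = 2653: 2106 == 2653 is false
  entry fee paid: no → false
  holds a wildcard: no → false
  represents host nation: no → false
  holds a title: yes → true
  federation ∈ {NAT, REG}: REG is in the set → true
  world rank ≥ 2600: 8206 ≥ 2600 is true
  federation = NAT: REG == NAT is false
  federation ∈ {FIDE-A, JUN, REG}: REG is in the set → true
  career wins ≥ 8: 309 ≥ 8 is true
Combine:
[1.1] false OR false OR false OR false = false
[1.2.3] false → false (antecedent false ⇒ implication holds) = true
[1.2] true AND true AND true = true
[1] exactly-one(false, true) = true
[2.1.1.1] false AND false = false
[2.1.1.2] true OR true = true
[2.1.1] false → true (antecedent false ⇒ implication holds) = true
[2.1.2.1.1] true → true = true
[2.1.2.1.2.2.1] true AND true = true
[2.1.2.1.2.2] NOT true = false
[2.1.2.1.2] false → false (antecedent false ⇒ implication holds) = true
[2.1.2.1] true AND true = true
[2.1.2] NOT true = false
[2.1] true → false = false
[2] NOT false = true
[root] true AND true = true
Overall: true → qualifies

Qualifies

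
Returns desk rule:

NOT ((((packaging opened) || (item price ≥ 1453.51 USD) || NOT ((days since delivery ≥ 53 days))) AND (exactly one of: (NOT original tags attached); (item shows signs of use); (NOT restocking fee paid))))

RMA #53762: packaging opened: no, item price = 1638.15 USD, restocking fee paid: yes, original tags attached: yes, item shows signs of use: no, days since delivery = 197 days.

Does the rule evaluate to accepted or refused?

Accepted

Atomic conditions:
  packaging opened: no → false
  item price ≥ 1453.51 USD: 1638.15 ≥ 1453.51 is true
  days since delivery ≥ 53 days: 197 ≥ 53 is true
  NOT original tags attached: yes → false
  item shows signs of use: no → false
  NOT restocking fee paid: yes → false
Combine:
[1.1.3] NOT true = false
[1.1] false OR true OR false = true
[1.2] exactly-one(false, false, false) = false
[1] true AND false = false
[root] NOT false = true
Overall: true → accepted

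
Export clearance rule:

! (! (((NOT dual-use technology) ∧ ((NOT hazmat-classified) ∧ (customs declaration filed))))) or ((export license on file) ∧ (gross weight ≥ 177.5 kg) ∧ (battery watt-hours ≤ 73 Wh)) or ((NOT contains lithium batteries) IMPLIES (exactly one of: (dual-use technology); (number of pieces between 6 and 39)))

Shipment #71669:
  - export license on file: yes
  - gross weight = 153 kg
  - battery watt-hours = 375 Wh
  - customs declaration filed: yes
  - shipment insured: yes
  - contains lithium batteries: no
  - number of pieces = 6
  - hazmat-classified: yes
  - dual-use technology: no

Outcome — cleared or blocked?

Atomic conditions:
  NOT dual-use technology: no → true
  NOT hazmat-classified: yes → false
  customs declaration filed: yes → true
  export license on file: yes → true
  gross weight ≥ 177.5 kg: 153 ≥ 177.5 is false
  battery watt-hours ≤ 73 Wh: 375 ≤ 73 is false
  NOT contains lithium batteries: no → true
  dual-use technology: no → false
  number of pieces between 6 and 39: 6 in [6, 39] is true
Combine:
[1.1.1.2] false AND true = false
[1.1.1] true AND false = false
[1.1] NOT false = true
[1] NOT true = false
[2] true AND false AND false = false
[3.2] exactly-one(false, true) = true
[3] true → true = true
[root] false OR false OR true = true
Overall: true → cleared

Cleared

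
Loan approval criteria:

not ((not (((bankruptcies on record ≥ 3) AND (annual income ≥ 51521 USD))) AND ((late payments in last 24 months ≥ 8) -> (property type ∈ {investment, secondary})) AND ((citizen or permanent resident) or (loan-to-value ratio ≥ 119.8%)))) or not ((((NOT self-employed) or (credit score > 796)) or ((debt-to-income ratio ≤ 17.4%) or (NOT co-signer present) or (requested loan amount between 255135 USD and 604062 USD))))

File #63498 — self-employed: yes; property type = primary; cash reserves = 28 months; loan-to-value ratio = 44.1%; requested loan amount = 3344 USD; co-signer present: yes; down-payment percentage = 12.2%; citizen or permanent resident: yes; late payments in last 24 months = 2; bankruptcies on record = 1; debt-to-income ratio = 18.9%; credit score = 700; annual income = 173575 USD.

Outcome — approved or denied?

Atomic conditions:
  bankruptcies on record ≥ 3: 1 ≥ 3 is false
  annual income ≥ 51521 USD: 173575 ≥ 51521 is true
  late payments in last 24 months ≥ 8: 2 ≥ 8 is false
  property type ∈ {investment, secondary}: primary is not in the set → false
  citizen or permanent resident: yes → true
  loan-to-value ratio ≥ 119.8%: 44.1 ≥ 119.8 is false
  NOT self-employed: yes → false
  credit score > 796: 700 > 796 is false
  debt-to-income ratio ≤ 17.4%: 18.9 ≤ 17.4 is false
  NOT co-signer present: yes → false
  requested loan amount between 255135 USD and 604062 USD: 3344 in [255135, 604062] is false
Combine:
[1.1.1.1] false AND true = false
[1.1.1] NOT false = true
[1.1.2] false → false (antecedent false ⇒ implication holds) = true
[1.1.3] true OR false = true
[1.1] true AND true AND true = true
[1] NOT true = false
[2.1.1] false OR false = false
[2.1.2] false OR false OR false = false
[2.1] false OR false = false
[2] NOT false = true
[root] false OR true = true
Overall: true → approved

Approved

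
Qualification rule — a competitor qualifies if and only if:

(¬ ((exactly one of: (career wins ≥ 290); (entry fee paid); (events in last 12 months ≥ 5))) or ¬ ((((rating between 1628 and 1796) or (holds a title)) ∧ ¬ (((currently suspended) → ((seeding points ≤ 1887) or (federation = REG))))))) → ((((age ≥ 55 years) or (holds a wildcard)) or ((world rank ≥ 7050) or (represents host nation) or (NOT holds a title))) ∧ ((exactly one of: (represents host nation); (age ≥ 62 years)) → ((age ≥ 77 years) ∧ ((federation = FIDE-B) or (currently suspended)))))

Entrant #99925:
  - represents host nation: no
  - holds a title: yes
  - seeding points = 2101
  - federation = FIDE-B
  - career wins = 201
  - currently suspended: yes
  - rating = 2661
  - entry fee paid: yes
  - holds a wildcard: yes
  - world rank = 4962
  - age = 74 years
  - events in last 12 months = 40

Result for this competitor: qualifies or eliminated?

Atomic conditions:
  career wins ≥ 290: 201 ≥ 290 is false
  entry fee paid: yes → true
  events in last 12 months ≥ 5: 40 ≥ 5 is true
  rating between 1628 and 1796: 2661 in [1628, 1796] is false
  holds a title: yes → true
  currently suspended: yes → true
  seeding points ≤ 1887: 2101 ≤ 1887 is false
  federation = REG: FIDE-B == REG is false
  age ≥ 55 years: 74 ≥ 55 is true
  holds a wildcard: yes → true
  world rank ≥ 7050: 4962 ≥ 7050 is false
  represents host nation: no → false
  NOT holds a title: yes → false
  age ≥ 62 years: 74 ≥ 62 is true
  age ≥ 77 years: 74 ≥ 77 is false
  federation = FIDE-B: FIDE-B == FIDE-B is true
Combine:
[1.1.1] exactly-one(false, true, true) = false
[1.1] NOT false = true
[1.2.1.1] false OR true = true
[1.2.1.2.1.2] false OR false = false
[1.2.1.2.1] true → false = false
[1.2.1.2] NOT false = true
[1.2.1] true AND true = true
[1.2] NOT true = false
[1] true OR false = true
[2.1.1] true OR true = true
[2.1.2] false OR false OR false = false
[2.1] true OR false = true
[2.2.1] exactly-one(false, true) = true
[2.2.2.2] true OR true = true
[2.2.2] false AND true = false
[2.2] true → false = false
[2] true AND false = false
[root] true → false = false
Overall: false → eliminated

Eliminated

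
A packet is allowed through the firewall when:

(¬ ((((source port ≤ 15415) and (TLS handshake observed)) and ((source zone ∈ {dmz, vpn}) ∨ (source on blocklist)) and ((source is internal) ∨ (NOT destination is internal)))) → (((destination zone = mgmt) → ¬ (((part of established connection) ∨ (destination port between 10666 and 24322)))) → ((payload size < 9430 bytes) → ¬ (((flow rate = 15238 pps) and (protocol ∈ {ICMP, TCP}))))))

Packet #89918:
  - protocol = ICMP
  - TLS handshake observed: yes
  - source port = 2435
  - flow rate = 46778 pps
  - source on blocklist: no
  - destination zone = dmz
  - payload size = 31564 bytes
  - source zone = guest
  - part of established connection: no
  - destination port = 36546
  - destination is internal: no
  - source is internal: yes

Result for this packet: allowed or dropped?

Allowed

Atomic conditions:
  source port ≤ 15415: 2435 ≤ 15415 is true
  TLS handshake observed: yes → true
  source zone ∈ {dmz, vpn}: guest is not in the set → false
  source on blocklist: no → false
  source is internal: yes → true
  NOT destination is internal: no → true
  destination zone = mgmt: dmz == mgmt is false
  part of established connection: no → false
  destination port between 10666 and 24322: 36546 in [10666, 24322] is false
  payload size < 9430 bytes: 31564 < 9430 is false
  flow rate = 15238 pps: 46778 == 15238 is false
  protocol ∈ {ICMP, TCP}: ICMP is in the set → true
Combine:
[1.1.1] true AND true = true
[1.1.2] false OR false = false
[1.1.3] true OR true = true
[1.1] true AND false AND true = false
[1] NOT false = true
[2.1.2.1] false OR false = false
[2.1.2] NOT false = true
[2.1] false → true (antecedent false ⇒ implication holds) = true
[2.2.2.1] false AND true = false
[2.2.2] NOT false = true
[2.2] false → true (antecedent false ⇒ implication holds) = true
[2] true → true = true
[root] true → true = true
Overall: true → allowed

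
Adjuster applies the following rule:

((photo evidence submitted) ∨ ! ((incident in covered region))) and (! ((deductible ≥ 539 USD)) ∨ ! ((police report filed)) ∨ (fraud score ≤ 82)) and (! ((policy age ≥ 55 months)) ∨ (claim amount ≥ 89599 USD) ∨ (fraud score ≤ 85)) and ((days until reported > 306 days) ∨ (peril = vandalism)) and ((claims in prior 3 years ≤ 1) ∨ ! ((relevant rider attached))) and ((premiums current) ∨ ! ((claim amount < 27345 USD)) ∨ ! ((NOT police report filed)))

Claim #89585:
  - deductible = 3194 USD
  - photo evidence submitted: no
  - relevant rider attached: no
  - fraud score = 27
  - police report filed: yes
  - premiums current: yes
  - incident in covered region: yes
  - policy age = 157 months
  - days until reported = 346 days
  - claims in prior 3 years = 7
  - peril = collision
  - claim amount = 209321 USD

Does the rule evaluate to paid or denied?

Atomic conditions:
  photo evidence submitted: no → false
  incident in covered region: yes → true
  deductible ≥ 539 USD: 3194 ≥ 539 is true
  police report filed: yes → true
  fraud score ≤ 82: 27 ≤ 82 is true
  policy age ≥ 55 months: 157 ≥ 55 is true
  claim amount ≥ 89599 USD: 209321 ≥ 89599 is true
  fraud score ≤ 85: 27 ≤ 85 is true
  days until reported > 306 days: 346 > 306 is true
  peril = vandalism: collision == vandalism is false
  claims in prior 3 years ≤ 1: 7 ≤ 1 is false
  relevant rider attached: no → false
  premiums current: yes → true
  claim amount < 27345 USD: 209321 < 27345 is false
  NOT police report filed: yes → false
Combine:
[1.2] NOT true = false
[1] false OR false = false
[2.1] NOT true = false
[2.2] NOT true = false
[2] false OR false OR true = true
[3.1] NOT true = false
[3] false OR true OR true = true
[4] true OR false = true
[5.2] NOT false = true
[5] false OR true = true
[6.2] NOT false = true
[6.3] NOT false = true
[6] true OR true OR true = true
[root] false AND true AND true AND true AND true AND true = false
Overall: false → denied

Denied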